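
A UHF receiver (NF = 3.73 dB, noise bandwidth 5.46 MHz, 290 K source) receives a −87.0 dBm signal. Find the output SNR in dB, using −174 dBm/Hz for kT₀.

Noise floor: N = −174 + 10 log₁₀(B) + NF
10 log₁₀(5.46×10⁶) = 67.37 dB
N = −174 + 67.37 + 3.73 = −102.90 dBm
SNR = P_sig − N = −87.0 − (−102.90) = 15.90 dB → 15.9 dB

15.9 dB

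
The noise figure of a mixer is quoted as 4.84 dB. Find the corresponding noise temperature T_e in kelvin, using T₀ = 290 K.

F = 10^(4.84/10) = 3.04789
T_e = (F − 1)·T₀ = (3.04789 − 1) × 290 = 594 K

594 K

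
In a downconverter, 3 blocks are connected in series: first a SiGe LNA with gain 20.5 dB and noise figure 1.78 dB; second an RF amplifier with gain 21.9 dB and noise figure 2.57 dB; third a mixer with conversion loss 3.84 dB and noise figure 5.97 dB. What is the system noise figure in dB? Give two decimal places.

1.80 dB

Convert to linear (a loss of L dB is a gain of −L dB): F_i = 10^(NF_i/10), G_i = 10^(G_i,dB/10)
  Stage 1: F_1 = 10^(1.78/10) = 1.507, G_1 = 10^(20.5/10) = 112.2
  Stage 2: F_2 = 10^(2.57/10) = 1.807, G_2 = 10^(21.9/10) = 154.9
  Stage 3: F_3 = 10^(5.97/10) = 3.954, G_3 = 10^(−3.84/10) = 0.4130
Friis cascade:
  F = 1.507 + (1.807 − 1)/112.2 + (3.954 − 1)/1.738×10⁴ = 1.514
NF = 10 log₁₀(1.514) = 1.80 dB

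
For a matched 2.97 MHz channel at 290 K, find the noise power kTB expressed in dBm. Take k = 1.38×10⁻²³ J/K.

P_n = kTB = 1.38×10⁻²³ × 290 × 2.97×10⁶ = 1.19×10⁻¹⁴ W
In dBm: 10 log₁₀(1.19×10⁻¹⁴ / 10⁻³) = −109.2 dBm

−109.2 dBm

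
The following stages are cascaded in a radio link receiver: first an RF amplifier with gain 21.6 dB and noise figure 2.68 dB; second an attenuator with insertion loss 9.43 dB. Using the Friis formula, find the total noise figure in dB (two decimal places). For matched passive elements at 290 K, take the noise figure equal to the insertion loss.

2.80 dB

Convert to linear (a loss of L dB is a gain of −L dB): F_i = 10^(NF_i/10), G_i = 10^(G_i,dB/10)
  Stage 1: F_1 = 10^(2.68/10) = 1.854, G_1 = 10^(21.6/10) = 144.5
  Stage 2: F_2 = 10^(9.43/10) = 8.770, G_2 = 10^(−9.43/10) = 0.1140
Friis cascade:
  F = 1.854 + (8.770 − 1)/144.5 = 1.907
NF = 10 log₁₀(1.907) = 2.80 dB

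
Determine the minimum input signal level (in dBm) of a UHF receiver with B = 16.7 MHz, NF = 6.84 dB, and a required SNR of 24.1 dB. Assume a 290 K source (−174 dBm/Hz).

−70.8 dBm

Sensitivity = −174 + 10 log₁₀(B) + NF + SNR_min
= −174 + 72.23 + 6.84 + 24.1
= −70.83 dBm → −70.8 dBm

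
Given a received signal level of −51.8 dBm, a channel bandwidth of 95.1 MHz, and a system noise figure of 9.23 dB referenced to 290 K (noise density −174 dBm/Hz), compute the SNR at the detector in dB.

Noise floor: N = −174 + 10 log₁₀(B) + NF
10 log₁₀(9.51×10⁷) = 79.78 dB
N = −174 + 79.78 + 9.23 = −84.99 dBm
SNR = P_sig − N = −51.8 − (−84.99) = 33.19 dB → 33.2 dB

33.2 dB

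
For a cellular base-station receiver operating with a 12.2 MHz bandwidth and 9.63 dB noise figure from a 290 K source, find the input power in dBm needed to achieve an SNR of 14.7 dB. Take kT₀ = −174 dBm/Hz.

−78.8 dBm

Sensitivity = −174 + 10 log₁₀(B) + NF + SNR_min
= −174 + 70.86 + 9.63 + 14.7
= −78.81 dBm → −78.8 dBm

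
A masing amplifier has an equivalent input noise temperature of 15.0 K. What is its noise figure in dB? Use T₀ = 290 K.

0.219 dB

F = 1 + T_e/T₀ = 1 + 15.0/290 = 1.05172
NF = 10 log₁₀(1.05172) = 0.219 dB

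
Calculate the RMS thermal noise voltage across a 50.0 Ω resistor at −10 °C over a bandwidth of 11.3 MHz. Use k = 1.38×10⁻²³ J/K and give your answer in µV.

T = −10 °C + 273.15 = 263.15 K
V_n = √(4kTRB)
4kTRB = 4 × 1.38×10⁻²³ × 263.15 × 5.00×10¹ × 1.13×10⁷ = 8.21×10⁻¹² V²
V_n = √(8.21×10⁻¹²) = 2.86×10⁻⁶ V = 2.86 µV

2.86 µV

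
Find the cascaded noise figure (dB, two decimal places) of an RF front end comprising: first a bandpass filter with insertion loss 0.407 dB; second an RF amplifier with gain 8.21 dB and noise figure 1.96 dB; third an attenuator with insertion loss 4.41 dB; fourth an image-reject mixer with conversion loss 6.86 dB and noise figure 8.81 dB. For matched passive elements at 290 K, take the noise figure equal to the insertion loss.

Convert to linear (a loss of L dB is a gain of −L dB): F_i = 10^(NF_i/10), G_i = 10^(G_i,dB/10)
  Stage 1: F_1 = 10^(0.407/10) = 1.098, G_1 = 10^(−0.407/10) = 0.9105
  Stage 2: F_2 = 10^(1.96/10) = 1.570, G_2 = 10^(8.21/10) = 6.622
  Stage 3: F_3 = 10^(4.41/10) = 2.761, G_3 = 10^(−4.41/10) = 0.3622
  Stage 4: F_4 = 10^(8.81/10) = 7.603, G_4 = 10^(−6.86/10) = 0.2061
Friis cascade:
  F = 1.098 + (1.570 − 1)/0.9105 + (2.761 − 1)/6.030 + (7.603 − 1)/2.184 = 5.040
NF = 10 log₁₀(5.040) = 7.02 dB

7.02 dB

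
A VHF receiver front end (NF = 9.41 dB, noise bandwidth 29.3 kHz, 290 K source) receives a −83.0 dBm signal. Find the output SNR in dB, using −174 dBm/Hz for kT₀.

36.9 dB

Noise floor: N = −174 + 10 log₁₀(B) + NF
10 log₁₀(2.93×10⁴) = 44.67 dB
N = −174 + 44.67 + 9.41 = −119.92 dBm
SNR = P_sig − N = −83.0 − (−119.92) = 36.92 dB → 36.9 dB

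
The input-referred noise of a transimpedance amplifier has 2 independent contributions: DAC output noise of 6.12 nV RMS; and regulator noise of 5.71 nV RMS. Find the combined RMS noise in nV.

Uncorrelated sources add in power (mean-square): V_tot = √(ΣV_i²)
V_tot = √[(6.12×10⁻⁹)² + (5.71×10⁻⁹)²] = 8.37×10⁻⁹ V = 8.37 nV

8.37 nV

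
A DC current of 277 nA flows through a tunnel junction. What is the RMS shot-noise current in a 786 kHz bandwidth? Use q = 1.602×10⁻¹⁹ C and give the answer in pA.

264 pA

I_n = √(2qI·B)
2qI·B = 2 × 1.602×10⁻¹⁹ × 2.77×10⁻⁷ × 7.86×10⁵ = 6.98×10⁻²⁰ A²
I_n = √(6.98×10⁻²⁰) = 2.64×10⁻¹⁰ A = 264 pA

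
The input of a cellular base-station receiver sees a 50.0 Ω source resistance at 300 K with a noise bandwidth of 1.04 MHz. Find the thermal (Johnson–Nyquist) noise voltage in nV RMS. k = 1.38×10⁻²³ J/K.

V_n = √(4kTRB)
4kTRB = 4 × 1.38×10⁻²³ × 300 × 5.00×10¹ × 1.04×10⁶ = 8.61×10⁻¹³ V²
V_n = √(8.61×10⁻¹³) = 9.28×10⁻⁷ V = 928 nV

928 nV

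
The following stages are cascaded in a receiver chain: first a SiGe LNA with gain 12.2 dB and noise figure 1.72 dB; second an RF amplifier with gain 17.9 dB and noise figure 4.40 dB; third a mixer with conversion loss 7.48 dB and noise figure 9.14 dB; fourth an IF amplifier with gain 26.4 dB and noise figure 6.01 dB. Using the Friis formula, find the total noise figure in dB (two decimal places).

Convert to linear (a loss of L dB is a gain of −L dB): F_i = 10^(NF_i/10), G_i = 10^(G_i,dB/10)
  Stage 1: F_1 = 10^(1.72/10) = 1.486, G_1 = 10^(12.2/10) = 16.60
  Stage 2: F_2 = 10^(4.40/10) = 2.754, G_2 = 10^(17.9/10) = 61.66
  Stage 3: F_3 = 10^(9.14/10) = 8.204, G_3 = 10^(−7.48/10) = 0.1786
  Stage 4: F_4 = 10^(6.01/10) = 3.990, G_4 = 10^(26.4/10) = 436.5
Friis cascade:
  F = 1.486 + (2.754 − 1)/16.60 + (8.204 − 1)/1023 + (3.990 − 1)/182.8 = 1.615
NF = 10 log₁₀(1.615) = 2.08 dB

2.08 dB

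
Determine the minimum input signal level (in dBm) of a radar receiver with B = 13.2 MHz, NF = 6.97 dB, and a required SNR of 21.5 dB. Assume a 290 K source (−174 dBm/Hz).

−74.3 dBm

Sensitivity = −174 + 10 log₁₀(B) + NF + SNR_min
= −174 + 71.21 + 6.97 + 21.5
= −74.32 dBm → −74.3 dBm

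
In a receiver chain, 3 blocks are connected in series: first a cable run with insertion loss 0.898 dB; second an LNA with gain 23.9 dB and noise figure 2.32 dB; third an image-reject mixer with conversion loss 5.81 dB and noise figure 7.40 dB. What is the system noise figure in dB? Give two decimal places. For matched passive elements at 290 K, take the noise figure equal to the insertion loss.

Convert to linear (a loss of L dB is a gain of −L dB): F_i = 10^(NF_i/10), G_i = 10^(G_i,dB/10)
  Stage 1: F_1 = 10^(0.898/10) = 1.230, G_1 = 10^(−0.898/10) = 0.8132
  Stage 2: F_2 = 10^(2.32/10) = 1.706, G_2 = 10^(23.9/10) = 245.5
  Stage 3: F_3 = 10^(7.40/10) = 5.495, G_3 = 10^(−5.81/10) = 0.2624
Friis cascade:
  F = 1.230 + (1.706 − 1)/0.8132 + (5.495 − 1)/199.6 = 2.120
NF = 10 log₁₀(2.120) = 3.26 dB

3.26 dB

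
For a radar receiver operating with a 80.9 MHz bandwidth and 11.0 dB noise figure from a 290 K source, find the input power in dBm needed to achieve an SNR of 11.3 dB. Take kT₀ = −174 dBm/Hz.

Sensitivity = −174 + 10 log₁₀(B) + NF + SNR_min
= −174 + 79.08 + 11.0 + 11.3
= −72.62 dBm → −72.6 dBm

−72.6 dBm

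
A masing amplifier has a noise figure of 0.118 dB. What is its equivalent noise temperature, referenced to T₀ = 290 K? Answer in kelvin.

7.99 K

F = 10^(0.118/10) = 1.02754
T_e = (F − 1)·T₀ = (1.02754 − 1) × 290 = 7.99 K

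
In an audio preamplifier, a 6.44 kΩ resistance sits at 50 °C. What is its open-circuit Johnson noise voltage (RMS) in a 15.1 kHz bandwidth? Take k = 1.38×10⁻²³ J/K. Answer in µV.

1.32 µV

T = 50 °C + 273.15 = 323.15 K
V_n = √(4kTRB)
4kTRB = 4 × 1.38×10⁻²³ × 323.15 × 6.44×10³ × 1.51×10⁴ = 1.73×10⁻¹² V²
V_n = √(1.73×10⁻¹²) = 1.32×10⁻⁶ V = 1.32 µV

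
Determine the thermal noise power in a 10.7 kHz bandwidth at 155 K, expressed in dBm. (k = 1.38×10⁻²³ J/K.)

P_n = kTB = 1.38×10⁻²³ × 155 × 1.07×10⁴ = 2.29×10⁻¹⁷ W
In dBm: 10 log₁₀(2.29×10⁻¹⁷ / 10⁻³) = −136.4 dBm

−136.4 dBm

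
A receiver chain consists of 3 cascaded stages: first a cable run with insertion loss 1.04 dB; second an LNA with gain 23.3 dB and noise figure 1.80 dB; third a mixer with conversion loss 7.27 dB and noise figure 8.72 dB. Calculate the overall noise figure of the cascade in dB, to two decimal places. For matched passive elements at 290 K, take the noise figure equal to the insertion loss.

Convert to linear (a loss of L dB is a gain of −L dB): F_i = 10^(NF_i/10), G_i = 10^(G_i,dB/10)
  Stage 1: F_1 = 10^(1.04/10) = 1.271, G_1 = 10^(−1.04/10) = 0.7870
  Stage 2: F_2 = 10^(1.80/10) = 1.514, G_2 = 10^(23.3/10) = 213.8
  Stage 3: F_3 = 10^(8.72/10) = 7.447, G_3 = 10^(−7.27/10) = 0.1875
Friis cascade:
  F = 1.271 + (1.514 − 1)/0.7870 + (7.447 − 1)/168.3 = 1.961
NF = 10 log₁₀(1.961) = 2.93 dB

2.93 dB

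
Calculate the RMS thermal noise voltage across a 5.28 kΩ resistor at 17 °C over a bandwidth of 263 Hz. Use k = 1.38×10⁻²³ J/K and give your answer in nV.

T = 17 °C + 273.15 = 290.15 K
V_n = √(4kTRB)
4kTRB = 4 × 1.38×10⁻²³ × 290.15 × 5.28×10³ × 2.63×10² = 2.22×10⁻¹⁴ V²
V_n = √(2.22×10⁻¹⁴) = 1.49×10⁻⁷ V = 149 nV

149 nV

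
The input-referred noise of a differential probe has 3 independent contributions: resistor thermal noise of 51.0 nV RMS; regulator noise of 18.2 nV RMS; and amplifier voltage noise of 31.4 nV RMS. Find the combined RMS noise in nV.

Uncorrelated sources add in power (mean-square): V_tot = √(ΣV_i²)
V_tot = √[(5.10×10⁻⁸)² + (1.82×10⁻⁸)² + (3.14×10⁻⁸)²] = 6.26×10⁻⁸ V = 62.6 nV

62.6 nV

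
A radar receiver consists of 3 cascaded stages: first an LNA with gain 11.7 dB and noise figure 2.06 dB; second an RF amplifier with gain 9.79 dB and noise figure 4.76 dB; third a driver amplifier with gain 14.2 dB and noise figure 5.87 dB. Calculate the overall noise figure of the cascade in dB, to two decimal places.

Convert to linear (a loss of L dB is a gain of −L dB): F_i = 10^(NF_i/10), G_i = 10^(G_i,dB/10)
  Stage 1: F_1 = 10^(2.06/10) = 1.607, G_1 = 10^(11.7/10) = 14.79
  Stage 2: F_2 = 10^(4.76/10) = 2.992, G_2 = 10^(9.79/10) = 9.528
  Stage 3: F_3 = 10^(5.87/10) = 3.864, G_3 = 10^(14.2/10) = 26.30
Friis cascade:
  F = 1.607 + (2.992 − 1)/14.79 + (3.864 − 1)/140.9 = 1.762
NF = 10 log₁₀(1.762) = 2.46 dB

2.46 dB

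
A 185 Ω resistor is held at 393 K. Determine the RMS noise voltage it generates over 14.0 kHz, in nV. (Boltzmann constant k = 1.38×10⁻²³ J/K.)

237 nV

V_n = √(4kTRB)
4kTRB = 4 × 1.38×10⁻²³ × 393 × 1.85×10² × 1.40×10⁴ = 5.62×10⁻¹⁴ V²
V_n = √(5.62×10⁻¹⁴) = 2.37×10⁻⁷ V = 237 nV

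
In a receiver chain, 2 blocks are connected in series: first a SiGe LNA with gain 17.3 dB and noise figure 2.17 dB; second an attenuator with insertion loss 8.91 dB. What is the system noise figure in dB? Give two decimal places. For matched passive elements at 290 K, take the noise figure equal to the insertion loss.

Convert to linear (a loss of L dB is a gain of −L dB): F_i = 10^(NF_i/10), G_i = 10^(G_i,dB/10)
  Stage 1: F_1 = 10^(2.17/10) = 1.648, G_1 = 10^(17.3/10) = 53.70
  Stage 2: F_2 = 10^(8.91/10) = 7.780, G_2 = 10^(−8.91/10) = 0.1285
Friis cascade:
  F = 1.648 + (7.780 − 1)/53.70 = 1.774
NF = 10 log₁₀(1.774) = 2.49 dB

2.49 dB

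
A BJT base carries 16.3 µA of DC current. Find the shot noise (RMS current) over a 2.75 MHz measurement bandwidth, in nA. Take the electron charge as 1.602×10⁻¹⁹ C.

3.79 nA

I_n = √(2qI·B)
2qI·B = 2 × 1.602×10⁻¹⁹ × 1.63×10⁻⁵ × 2.75×10⁶ = 1.44×10⁻¹⁷ A²
I_n = √(1.44×10⁻¹⁷) = 3.79×10⁻⁹ A = 3.79 nA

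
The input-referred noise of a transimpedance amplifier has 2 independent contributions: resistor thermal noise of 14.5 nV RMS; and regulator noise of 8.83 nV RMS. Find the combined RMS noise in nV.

Uncorrelated sources add in power (mean-square): V_tot = √(ΣV_i²)
V_tot = √[(1.45×10⁻⁸)² + (8.83×10⁻⁹)²] = 1.70×10⁻⁸ V = 17.0 nV

17.0 nV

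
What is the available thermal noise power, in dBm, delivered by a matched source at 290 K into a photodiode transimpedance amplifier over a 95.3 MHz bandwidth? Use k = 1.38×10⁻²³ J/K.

−94.2 dBm

P_n = kTB = 1.38×10⁻²³ × 290 × 9.53×10⁷ = 3.81×10⁻¹³ W
In dBm: 10 log₁₀(3.81×10⁻¹³ / 10⁻³) = −94.2 dBm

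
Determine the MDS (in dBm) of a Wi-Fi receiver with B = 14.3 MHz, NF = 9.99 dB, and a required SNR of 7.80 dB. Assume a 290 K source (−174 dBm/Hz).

Sensitivity = −174 + 10 log₁₀(B) + NF + SNR_min
= −174 + 71.55 + 9.99 + 7.80
= −84.66 dBm → −84.7 dBm

−84.7 dBm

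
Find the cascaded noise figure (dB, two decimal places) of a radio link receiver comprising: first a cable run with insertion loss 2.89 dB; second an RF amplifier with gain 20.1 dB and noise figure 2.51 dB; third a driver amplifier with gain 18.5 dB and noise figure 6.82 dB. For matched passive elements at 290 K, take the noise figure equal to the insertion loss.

5.49 dB

Convert to linear (a loss of L dB is a gain of −L dB): F_i = 10^(NF_i/10), G_i = 10^(G_i,dB/10)
  Stage 1: F_1 = 10^(2.89/10) = 1.945, G_1 = 10^(−2.89/10) = 0.5140
  Stage 2: F_2 = 10^(2.51/10) = 1.782, G_2 = 10^(20.1/10) = 102.3
  Stage 3: F_3 = 10^(6.82/10) = 4.808, G_3 = 10^(18.5/10) = 70.79
Friis cascade:
  F = 1.945 + (1.782 − 1)/0.5140 + (4.808 − 1)/52.60 = 3.540
NF = 10 log₁₀(3.540) = 5.49 dB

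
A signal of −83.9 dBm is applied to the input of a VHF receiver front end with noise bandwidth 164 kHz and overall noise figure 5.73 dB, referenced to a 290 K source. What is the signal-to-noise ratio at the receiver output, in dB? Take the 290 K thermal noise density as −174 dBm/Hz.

Noise floor: N = −174 + 10 log₁₀(B) + NF
10 log₁₀(1.64×10⁵) = 52.15 dB
N = −174 + 52.15 + 5.73 = −116.12 dBm
SNR = P_sig − N = −83.9 − (−116.12) = 32.22 dB → 32.2 dB

32.2 dB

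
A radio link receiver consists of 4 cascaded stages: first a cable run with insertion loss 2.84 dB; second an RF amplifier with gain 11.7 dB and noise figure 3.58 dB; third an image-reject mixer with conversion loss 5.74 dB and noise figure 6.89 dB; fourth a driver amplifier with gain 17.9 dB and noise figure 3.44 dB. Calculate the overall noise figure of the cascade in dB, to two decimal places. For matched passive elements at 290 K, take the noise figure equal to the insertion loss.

7.39 dB

Convert to linear (a loss of L dB is a gain of −L dB): F_i = 10^(NF_i/10), G_i = 10^(G_i,dB/10)
  Stage 1: F_1 = 10^(2.84/10) = 1.923, G_1 = 10^(−2.84/10) = 0.5200
  Stage 2: F_2 = 10^(3.58/10) = 2.280, G_2 = 10^(11.7/10) = 14.79
  Stage 3: F_3 = 10^(6.89/10) = 4.887, G_3 = 10^(−5.74/10) = 0.2667
  Stage 4: F_4 = 10^(3.44/10) = 2.208, G_4 = 10^(17.9/10) = 61.66
Friis cascade:
  F = 1.923 + (2.280 − 1)/0.5200 + (4.887 − 1)/7.691 + (2.208 − 1)/2.051 = 5.480
NF = 10 log₁₀(5.480) = 7.39 dB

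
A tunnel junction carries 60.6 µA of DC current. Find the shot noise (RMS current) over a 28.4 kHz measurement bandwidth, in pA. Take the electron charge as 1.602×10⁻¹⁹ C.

I_n = √(2qI·B)
2qI·B = 2 × 1.602×10⁻¹⁹ × 6.06×10⁻⁵ × 2.84×10⁴ = 5.51×10⁻¹⁹ A²
I_n = √(5.51×10⁻¹⁹) = 7.43×10⁻¹⁰ A = 743 pA

743 pA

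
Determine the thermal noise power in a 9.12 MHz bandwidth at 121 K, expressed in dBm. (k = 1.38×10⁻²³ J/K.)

P_n = kTB = 1.38×10⁻²³ × 121 × 9.12×10⁶ = 1.52×10⁻¹⁴ W
In dBm: 10 log₁₀(1.52×10⁻¹⁴ / 10⁻³) = −108.2 dBm

−108.2 dBm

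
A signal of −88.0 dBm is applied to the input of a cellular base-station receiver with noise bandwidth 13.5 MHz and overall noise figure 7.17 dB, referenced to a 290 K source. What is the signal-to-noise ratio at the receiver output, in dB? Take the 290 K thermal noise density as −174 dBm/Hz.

Noise floor: N = −174 + 10 log₁₀(B) + NF
10 log₁₀(1.35×10⁷) = 71.3 dB
N = −174 + 71.3 + 7.17 = −95.53 dBm
SNR = P_sig − N = −88.0 − (−95.53) = 7.53 dB → 7.5 dB

7.5 dB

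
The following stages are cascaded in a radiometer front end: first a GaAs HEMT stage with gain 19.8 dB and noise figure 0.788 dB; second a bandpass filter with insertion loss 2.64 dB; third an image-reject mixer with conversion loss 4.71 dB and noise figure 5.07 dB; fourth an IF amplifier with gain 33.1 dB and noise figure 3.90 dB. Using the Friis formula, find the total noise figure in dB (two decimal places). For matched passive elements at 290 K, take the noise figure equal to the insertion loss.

1.25 dB

Convert to linear (a loss of L dB is a gain of −L dB): F_i = 10^(NF_i/10), G_i = 10^(G_i,dB/10)
  Stage 1: F_1 = 10^(0.788/10) = 1.199, G_1 = 10^(19.8/10) = 95.50
  Stage 2: F_2 = 10^(2.64/10) = 1.837, G_2 = 10^(−2.64/10) = 0.5445
  Stage 3: F_3 = 10^(5.07/10) = 3.214, G_3 = 10^(−4.71/10) = 0.3381
  Stage 4: F_4 = 10^(3.90/10) = 2.455, G_4 = 10^(33.1/10) = 2042
Friis cascade:
  F = 1.199 + (1.837 − 1)/95.50 + (3.214 − 1)/52.00 + (2.455 − 1)/17.58 = 1.333
NF = 10 log₁₀(1.333) = 1.25 dB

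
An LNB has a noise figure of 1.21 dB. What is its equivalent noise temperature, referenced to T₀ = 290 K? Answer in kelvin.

93.2 K

F = 10^(1.21/10) = 1.3213
T_e = (F − 1)·T₀ = (1.3213 − 1) × 290 = 93.2 K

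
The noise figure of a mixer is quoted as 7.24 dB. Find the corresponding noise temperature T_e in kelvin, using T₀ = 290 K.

1246 K

F = 10^(7.24/10) = 5.29663
T_e = (F − 1)·T₀ = (5.29663 − 1) × 290 = 1246 K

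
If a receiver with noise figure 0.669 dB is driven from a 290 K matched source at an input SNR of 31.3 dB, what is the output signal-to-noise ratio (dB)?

30.631 dB

By definition F = SNR_in/SNR_out, so in dB: SNR_out = SNR_in − NF
SNR_out = 31.3 − 0.669 = 30.631 dB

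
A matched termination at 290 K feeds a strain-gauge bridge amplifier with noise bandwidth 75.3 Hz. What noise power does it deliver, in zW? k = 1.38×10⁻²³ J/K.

301 zW

P_n = kTB = 1.38×10⁻²³ × 290 × 7.53×10¹ = 3.01×10⁻¹⁹ W = 301 zW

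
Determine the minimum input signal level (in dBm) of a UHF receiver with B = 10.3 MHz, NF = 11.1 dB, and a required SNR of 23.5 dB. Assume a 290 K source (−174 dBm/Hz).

−69.3 dBm

Sensitivity = −174 + 10 log₁₀(B) + NF + SNR_min
= −174 + 70.13 + 11.1 + 23.5
= −69.27 dBm → −69.3 dBm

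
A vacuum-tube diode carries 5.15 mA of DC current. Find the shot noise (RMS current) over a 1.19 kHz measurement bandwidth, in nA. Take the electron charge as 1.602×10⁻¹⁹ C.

1.40 nA

I_n = √(2qI·B)
2qI·B = 2 × 1.602×10⁻¹⁹ × 5.15×10⁻³ × 1.19×10³ = 1.96×10⁻¹⁸ A²
I_n = √(1.96×10⁻¹⁸) = 1.40×10⁻⁹ A = 1.40 nA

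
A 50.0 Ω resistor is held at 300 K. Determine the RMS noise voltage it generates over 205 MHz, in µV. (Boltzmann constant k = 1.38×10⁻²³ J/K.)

13.0 µV

V_n = √(4kTRB)
4kTRB = 4 × 1.38×10⁻²³ × 300 × 5.00×10¹ × 2.05×10⁸ = 1.70×10⁻¹⁰ V²
V_n = √(1.70×10⁻¹⁰) = 1.30×10⁻⁵ V = 13.0 µV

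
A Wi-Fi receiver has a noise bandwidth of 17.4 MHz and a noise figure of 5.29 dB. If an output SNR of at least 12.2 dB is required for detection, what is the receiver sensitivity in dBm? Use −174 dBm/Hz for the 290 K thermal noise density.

Sensitivity = −174 + 10 log₁₀(B) + NF + SNR_min
= −174 + 72.41 + 5.29 + 12.2
= −84.10 dBm → −84.1 dBm

−84.1 dBm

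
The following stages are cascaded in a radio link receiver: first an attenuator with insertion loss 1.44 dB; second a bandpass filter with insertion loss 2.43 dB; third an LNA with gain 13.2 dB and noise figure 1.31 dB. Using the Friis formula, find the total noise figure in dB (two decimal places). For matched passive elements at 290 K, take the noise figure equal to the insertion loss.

Convert to linear (a loss of L dB is a gain of −L dB): F_i = 10^(NF_i/10), G_i = 10^(G_i,dB/10)
  Stage 1: F_1 = 10^(1.44/10) = 1.393, G_1 = 10^(−1.44/10) = 0.7178
  Stage 2: F_2 = 10^(2.43/10) = 1.750, G_2 = 10^(−2.43/10) = 0.5715
  Stage 3: F_3 = 10^(1.31/10) = 1.352, G_3 = 10^(13.2/10) = 20.89
Friis cascade:
  F = 1.393 + (1.750 − 1)/0.7178 + (1.352 − 1)/0.4102 = 3.296
NF = 10 log₁₀(3.296) = 5.18 dB

5.18 dB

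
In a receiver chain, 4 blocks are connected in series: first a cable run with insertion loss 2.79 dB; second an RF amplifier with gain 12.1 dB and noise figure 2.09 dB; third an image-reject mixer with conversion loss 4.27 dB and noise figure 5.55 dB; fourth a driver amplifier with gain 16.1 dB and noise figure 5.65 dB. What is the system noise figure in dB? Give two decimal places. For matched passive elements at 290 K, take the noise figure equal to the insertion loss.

Convert to linear (a loss of L dB is a gain of −L dB): F_i = 10^(NF_i/10), G_i = 10^(G_i,dB/10)
  Stage 1: F_1 = 10^(2.79/10) = 1.901, G_1 = 10^(−2.79/10) = 0.5260
  Stage 2: F_2 = 10^(2.09/10) = 1.618, G_2 = 10^(12.1/10) = 16.22
  Stage 3: F_3 = 10^(5.55/10) = 3.589, G_3 = 10^(−4.27/10) = 0.3741
  Stage 4: F_4 = 10^(5.65/10) = 3.673, G_4 = 10^(16.1/10) = 40.74
Friis cascade:
  F = 1.901 + (1.618 − 1)/0.5260 + (3.589 − 1)/8.531 + (3.673 − 1)/3.192 = 4.217
NF = 10 log₁₀(4.217) = 6.25 dB

6.25 dB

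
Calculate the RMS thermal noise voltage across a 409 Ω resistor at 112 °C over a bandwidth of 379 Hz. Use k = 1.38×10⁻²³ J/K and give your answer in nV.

T = 112 °C + 273.15 = 385.15 K
V_n = √(4kTRB)
4kTRB = 4 × 1.38×10⁻²³ × 385.15 × 4.09×10² × 3.79×10² = 3.30×10⁻¹⁵ V²
V_n = √(3.30×10⁻¹⁵) = 5.74×10⁻⁸ V = 57.4 nV

57.4 nV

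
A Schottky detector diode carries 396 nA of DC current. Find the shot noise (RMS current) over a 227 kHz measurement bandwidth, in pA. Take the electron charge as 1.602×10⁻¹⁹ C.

170 pA

I_n = √(2qI·B)
2qI·B = 2 × 1.602×10⁻¹⁹ × 3.96×10⁻⁷ × 2.27×10⁵ = 2.88×10⁻²⁰ A²
I_n = √(2.88×10⁻²⁰) = 1.70×10⁻¹⁰ A = 170 pA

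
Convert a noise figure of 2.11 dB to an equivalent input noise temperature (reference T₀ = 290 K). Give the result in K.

F = 10^(2.11/10) = 1.62555
T_e = (F − 1)·T₀ = (1.62555 − 1) × 290 = 181 K

181 K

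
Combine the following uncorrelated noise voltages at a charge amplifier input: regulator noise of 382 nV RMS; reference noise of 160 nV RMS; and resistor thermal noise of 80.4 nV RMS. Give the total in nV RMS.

Uncorrelated sources add in power (mean-square): V_tot = √(ΣV_i²)
V_tot = √[(3.82×10⁻⁷)² + (1.60×10⁻⁷)² + (8.04×10⁻⁸)²] = 4.22×10⁻⁷ V = 422 nV

422 nV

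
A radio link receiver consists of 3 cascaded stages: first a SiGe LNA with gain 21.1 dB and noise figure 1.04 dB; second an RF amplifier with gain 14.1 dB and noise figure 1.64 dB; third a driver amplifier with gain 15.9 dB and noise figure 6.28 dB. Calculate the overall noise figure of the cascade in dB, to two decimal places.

1.06 dB

Convert to linear (a loss of L dB is a gain of −L dB): F_i = 10^(NF_i/10), G_i = 10^(G_i,dB/10)
  Stage 1: F_1 = 10^(1.04/10) = 1.271, G_1 = 10^(21.1/10) = 128.8
  Stage 2: F_2 = 10^(1.64/10) = 1.459, G_2 = 10^(14.1/10) = 25.70
  Stage 3: F_3 = 10^(6.28/10) = 4.246, G_3 = 10^(15.9/10) = 38.90
Friis cascade:
  F = 1.271 + (1.459 − 1)/128.8 + (4.246 − 1)/3311 = 1.275
NF = 10 log₁₀(1.275) = 1.06 dB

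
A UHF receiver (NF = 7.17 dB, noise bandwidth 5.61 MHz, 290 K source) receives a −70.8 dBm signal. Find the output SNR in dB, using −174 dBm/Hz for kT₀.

28.5 dB

Noise floor: N = −174 + 10 log₁₀(B) + NF
10 log₁₀(5.61×10⁶) = 67.49 dB
N = −174 + 67.49 + 7.17 = −99.34 dBm
SNR = P_sig − N = −70.8 − (−99.34) = 28.54 dB → 28.5 dB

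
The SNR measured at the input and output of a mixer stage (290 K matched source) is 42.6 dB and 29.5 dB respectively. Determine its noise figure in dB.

13.1 dB

NF (dB) = SNR_in(dB) − SNR_out(dB) when the source is at T₀
NF = 42.6 − 29.5 = 13.1 dB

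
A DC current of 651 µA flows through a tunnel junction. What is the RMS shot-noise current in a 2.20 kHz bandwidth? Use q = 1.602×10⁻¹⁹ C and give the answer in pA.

677 pA

I_n = √(2qI·B)
2qI·B = 2 × 1.602×10⁻¹⁹ × 6.51×10⁻⁴ × 2.20×10³ = 4.59×10⁻¹⁹ A²
I_n = √(4.59×10⁻¹⁹) = 6.77×10⁻¹⁰ A = 677 pA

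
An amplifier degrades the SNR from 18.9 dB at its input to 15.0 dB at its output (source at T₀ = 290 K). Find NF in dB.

NF (dB) = SNR_in(dB) − SNR_out(dB) when the source is at T₀
NF = 18.9 − 15.0 = 3.9 dB

3.9 dB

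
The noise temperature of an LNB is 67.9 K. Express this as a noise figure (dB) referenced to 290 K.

0.914 dB

F = 1 + T_e/T₀ = 1 + 67.9/290 = 1.23414
NF = 10 log₁₀(1.23414) = 0.914 dB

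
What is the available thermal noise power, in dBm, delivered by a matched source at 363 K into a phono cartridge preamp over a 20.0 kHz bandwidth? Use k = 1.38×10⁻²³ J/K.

−130.0 dBm

P_n = kTB = 1.38×10⁻²³ × 363 × 2.00×10⁴ = 1.00×10⁻¹⁶ W
In dBm: 10 log₁₀(1.00×10⁻¹⁶ / 10⁻³) = −130.0 dBm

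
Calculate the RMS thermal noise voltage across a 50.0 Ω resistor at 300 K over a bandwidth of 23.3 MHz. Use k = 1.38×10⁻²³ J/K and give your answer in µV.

4.39 µV

V_n = √(4kTRB)
4kTRB = 4 × 1.38×10⁻²³ × 300 × 5.00×10¹ × 2.33×10⁷ = 1.93×10⁻¹¹ V²
V_n = √(1.93×10⁻¹¹) = 4.39×10⁻⁶ V = 4.39 µV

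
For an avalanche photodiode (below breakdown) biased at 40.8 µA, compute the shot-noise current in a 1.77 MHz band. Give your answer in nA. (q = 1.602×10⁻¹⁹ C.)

4.81 nA

I_n = √(2qI·B)
2qI·B = 2 × 1.602×10⁻¹⁹ × 4.08×10⁻⁵ × 1.77×10⁶ = 2.31×10⁻¹⁷ A²
I_n = √(2.31×10⁻¹⁷) = 4.81×10⁻⁹ A = 4.81 nA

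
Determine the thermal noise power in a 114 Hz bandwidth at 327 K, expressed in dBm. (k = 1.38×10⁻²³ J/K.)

P_n = kTB = 1.38×10⁻²³ × 327 × 1.14×10² = 5.14×10⁻¹⁹ W
In dBm: 10 log₁₀(5.14×10⁻¹⁹ / 10⁻³) = −152.9 dBm

−152.9 dBm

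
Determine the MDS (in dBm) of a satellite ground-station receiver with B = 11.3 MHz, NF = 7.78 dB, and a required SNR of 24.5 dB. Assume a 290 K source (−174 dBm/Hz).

Sensitivity = −174 + 10 log₁₀(B) + NF + SNR_min
= −174 + 70.53 + 7.78 + 24.5
= −71.19 dBm → −71.2 dBm

−71.2 dBm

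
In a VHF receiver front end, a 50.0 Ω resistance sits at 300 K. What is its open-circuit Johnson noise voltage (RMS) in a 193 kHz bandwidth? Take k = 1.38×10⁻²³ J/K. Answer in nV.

400 nV

V_n = √(4kTRB)
4kTRB = 4 × 1.38×10⁻²³ × 300 × 5.00×10¹ × 1.93×10⁵ = 1.60×10⁻¹³ V²
V_n = √(1.60×10⁻¹³) = 4.00×10⁻⁷ V = 400 nV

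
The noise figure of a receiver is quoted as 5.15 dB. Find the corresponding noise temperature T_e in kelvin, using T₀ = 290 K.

F = 10^(5.15/10) = 3.27341
T_e = (F − 1)·T₀ = (3.27341 − 1) × 290 = 659 K

659 K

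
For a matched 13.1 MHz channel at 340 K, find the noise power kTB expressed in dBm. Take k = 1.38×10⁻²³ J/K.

P_n = kTB = 1.38×10⁻²³ × 340 × 1.31×10⁷ = 6.15×10⁻¹⁴ W
In dBm: 10 log₁₀(6.15×10⁻¹⁴ / 10⁻³) = −102.1 dBm

−102.1 dBm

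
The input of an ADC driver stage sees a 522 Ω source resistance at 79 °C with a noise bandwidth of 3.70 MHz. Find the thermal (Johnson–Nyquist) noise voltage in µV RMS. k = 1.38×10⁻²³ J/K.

T = 79 °C + 273.15 = 352.15 K
V_n = √(4kTRB)
4kTRB = 4 × 1.38×10⁻²³ × 352.15 × 5.22×10² × 3.70×10⁶ = 3.75×10⁻¹¹ V²
V_n = √(3.75×10⁻¹¹) = 6.13×10⁻⁶ V = 6.13 µV

6.13 µV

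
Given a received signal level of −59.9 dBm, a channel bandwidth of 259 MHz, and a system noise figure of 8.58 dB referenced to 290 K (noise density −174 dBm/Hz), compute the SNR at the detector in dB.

Noise floor: N = −174 + 10 log₁₀(B) + NF
10 log₁₀(2.59×10⁸) = 84.13 dB
N = −174 + 84.13 + 8.58 = −81.29 dBm
SNR = P_sig − N = −59.9 − (−81.29) = 21.39 dB → 21.4 dB

21.4 dB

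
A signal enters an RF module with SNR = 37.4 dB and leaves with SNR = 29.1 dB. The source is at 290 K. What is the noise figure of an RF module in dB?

NF (dB) = SNR_in(dB) − SNR_out(dB) when the source is at T₀
NF = 37.4 − 29.1 = 8.3 dB

8.3 dB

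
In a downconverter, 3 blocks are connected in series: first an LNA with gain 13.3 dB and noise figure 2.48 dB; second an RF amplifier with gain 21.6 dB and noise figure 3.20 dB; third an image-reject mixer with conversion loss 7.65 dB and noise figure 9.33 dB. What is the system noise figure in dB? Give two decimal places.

Convert to linear (a loss of L dB is a gain of −L dB): F_i = 10^(NF_i/10), G_i = 10^(G_i,dB/10)
  Stage 1: F_1 = 10^(2.48/10) = 1.770, G_1 = 10^(13.3/10) = 21.38
  Stage 2: F_2 = 10^(3.20/10) = 2.089, G_2 = 10^(21.6/10) = 144.5
  Stage 3: F_3 = 10^(9.33/10) = 8.570, G_3 = 10^(−7.65/10) = 0.1718
Friis cascade:
  F = 1.770 + (2.089 − 1)/21.38 + (8.570 − 1)/3090 = 1.824
NF = 10 log₁₀(1.824) = 2.61 dB

2.61 dB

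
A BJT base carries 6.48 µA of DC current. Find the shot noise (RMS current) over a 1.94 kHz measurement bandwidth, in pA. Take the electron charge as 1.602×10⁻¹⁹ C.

63.5 pA

I_n = √(2qI·B)
2qI·B = 2 × 1.602×10⁻¹⁹ × 6.48×10⁻⁶ × 1.94×10³ = 4.03×10⁻²¹ A²
I_n = √(4.03×10⁻²¹) = 6.35×10⁻¹¹ A = 63.5 pA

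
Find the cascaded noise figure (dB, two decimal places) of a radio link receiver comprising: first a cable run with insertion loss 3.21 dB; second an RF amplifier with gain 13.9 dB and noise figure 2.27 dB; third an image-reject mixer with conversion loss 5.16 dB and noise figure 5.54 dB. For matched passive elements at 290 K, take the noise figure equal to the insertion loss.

Convert to linear (a loss of L dB is a gain of −L dB): F_i = 10^(NF_i/10), G_i = 10^(G_i,dB/10)
  Stage 1: F_1 = 10^(3.21/10) = 2.094, G_1 = 10^(−3.21/10) = 0.4775
  Stage 2: F_2 = 10^(2.27/10) = 1.687, G_2 = 10^(13.9/10) = 24.55
  Stage 3: F_3 = 10^(5.54/10) = 3.581, G_3 = 10^(−5.16/10) = 0.3048
Friis cascade:
  F = 2.094 + (1.687 − 1)/0.4775 + (3.581 − 1)/11.72 = 3.752
NF = 10 log₁₀(3.752) = 5.74 dB

5.74 dB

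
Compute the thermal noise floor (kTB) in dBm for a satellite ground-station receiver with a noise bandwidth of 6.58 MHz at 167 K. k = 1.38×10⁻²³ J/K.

P_n = kTB = 1.38×10⁻²³ × 167 × 6.58×10⁶ = 1.52×10⁻¹⁴ W
In dBm: 10 log₁₀(1.52×10⁻¹⁴ / 10⁻³) = −108.2 dBm

−108.2 dBm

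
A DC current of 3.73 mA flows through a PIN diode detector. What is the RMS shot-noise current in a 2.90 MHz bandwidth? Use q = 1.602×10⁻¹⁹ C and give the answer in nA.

I_n = √(2qI·B)
2qI·B = 2 × 1.602×10⁻¹⁹ × 3.73×10⁻³ × 2.90×10⁶ = 3.47×10⁻¹⁵ A²
I_n = √(3.47×10⁻¹⁵) = 5.89×10⁻⁸ A = 58.9 nA

58.9 nA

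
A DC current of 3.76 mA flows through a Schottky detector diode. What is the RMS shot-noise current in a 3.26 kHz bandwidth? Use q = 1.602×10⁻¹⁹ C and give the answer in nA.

1.98 nA

I_n = √(2qI·B)
2qI·B = 2 × 1.602×10⁻¹⁹ × 3.76×10⁻³ × 3.26×10³ = 3.93×10⁻¹⁸ A²
I_n = √(3.93×10⁻¹⁸) = 1.98×10⁻⁹ A = 1.98 nA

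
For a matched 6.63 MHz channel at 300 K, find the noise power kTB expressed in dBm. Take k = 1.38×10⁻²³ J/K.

P_n = kTB = 1.38×10⁻²³ × 300 × 6.63×10⁶ = 2.74×10⁻¹⁴ W
In dBm: 10 log₁₀(2.74×10⁻¹⁴ / 10⁻³) = −105.6 dBm

−105.6 dBm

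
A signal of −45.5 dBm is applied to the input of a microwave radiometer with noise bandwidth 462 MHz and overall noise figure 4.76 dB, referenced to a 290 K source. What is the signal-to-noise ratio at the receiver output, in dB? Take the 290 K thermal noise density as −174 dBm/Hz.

Noise floor: N = −174 + 10 log₁₀(B) + NF
10 log₁₀(4.62×10⁸) = 86.65 dB
N = −174 + 86.65 + 4.76 = −82.59 dBm
SNR = P_sig − N = −45.5 − (−82.59) = 37.09 dB → 37.1 dB

37.1 dB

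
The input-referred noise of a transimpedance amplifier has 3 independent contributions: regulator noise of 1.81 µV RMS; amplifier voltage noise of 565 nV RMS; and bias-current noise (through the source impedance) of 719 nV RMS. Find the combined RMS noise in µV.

2.03 µV

Uncorrelated sources add in power (mean-square): V_tot = √(ΣV_i²)
V_tot = √[(1.81×10⁻⁶)² + (5.65×10⁻⁷)² + (7.19×10⁻⁷)²] = 2.03×10⁻⁶ V = 2.03 µV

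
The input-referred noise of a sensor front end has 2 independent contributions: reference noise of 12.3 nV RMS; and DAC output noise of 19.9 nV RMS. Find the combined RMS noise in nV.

23.4 nV

Uncorrelated sources add in power (mean-square): V_tot = √(ΣV_i²)
V_tot = √[(1.23×10⁻⁸)² + (1.99×10⁻⁸)²] = 2.34×10⁻⁸ V = 23.4 nV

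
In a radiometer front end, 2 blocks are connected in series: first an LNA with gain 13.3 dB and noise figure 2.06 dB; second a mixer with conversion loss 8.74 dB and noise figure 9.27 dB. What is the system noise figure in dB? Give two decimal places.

2.91 dB

Convert to linear (a loss of L dB is a gain of −L dB): F_i = 10^(NF_i/10), G_i = 10^(G_i,dB/10)
  Stage 1: F_1 = 10^(2.06/10) = 1.607, G_1 = 10^(13.3/10) = 21.38
  Stage 2: F_2 = 10^(9.27/10) = 8.453, G_2 = 10^(−8.74/10) = 0.1337
Friis cascade:
  F = 1.607 + (8.453 − 1)/21.38 = 1.956
NF = 10 log₁₀(1.956) = 2.91 dB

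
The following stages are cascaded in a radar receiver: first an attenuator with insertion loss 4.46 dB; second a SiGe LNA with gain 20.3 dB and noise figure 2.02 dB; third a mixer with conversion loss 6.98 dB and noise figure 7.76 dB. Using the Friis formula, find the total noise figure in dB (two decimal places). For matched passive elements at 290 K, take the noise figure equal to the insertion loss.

6.60 dB

Convert to linear (a loss of L dB is a gain of −L dB): F_i = 10^(NF_i/10), G_i = 10^(G_i,dB/10)
  Stage 1: F_1 = 10^(4.46/10) = 2.793, G_1 = 10^(−4.46/10) = 0.3581
  Stage 2: F_2 = 10^(2.02/10) = 1.592, G_2 = 10^(20.3/10) = 107.2
  Stage 3: F_3 = 10^(7.76/10) = 5.970, G_3 = 10^(−6.98/10) = 0.2004
Friis cascade:
  F = 2.793 + (1.592 − 1)/0.3581 + (5.970 − 1)/38.37 = 4.576
NF = 10 log₁₀(4.576) = 6.60 dB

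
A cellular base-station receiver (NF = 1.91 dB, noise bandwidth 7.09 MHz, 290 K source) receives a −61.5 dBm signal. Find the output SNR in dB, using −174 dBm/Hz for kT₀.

42.1 dB

Noise floor: N = −174 + 10 log₁₀(B) + NF
10 log₁₀(7.09×10⁶) = 68.51 dB
N = −174 + 68.51 + 1.91 = −103.58 dBm
SNR = P_sig − N = −61.5 − (−103.58) = 42.08 dB → 42.1 dB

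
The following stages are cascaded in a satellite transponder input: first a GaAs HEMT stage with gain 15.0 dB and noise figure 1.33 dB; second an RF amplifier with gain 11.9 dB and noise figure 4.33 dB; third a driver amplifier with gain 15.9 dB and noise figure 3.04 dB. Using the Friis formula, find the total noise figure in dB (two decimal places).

Convert to linear (a loss of L dB is a gain of −L dB): F_i = 10^(NF_i/10), G_i = 10^(G_i,dB/10)
  Stage 1: F_1 = 10^(1.33/10) = 1.358, G_1 = 10^(15.0/10) = 31.62
  Stage 2: F_2 = 10^(4.33/10) = 2.710, G_2 = 10^(11.9/10) = 15.49
  Stage 3: F_3 = 10^(3.04/10) = 2.014, G_3 = 10^(15.9/10) = 38.90
Friis cascade:
  F = 1.358 + (2.710 − 1)/31.62 + (2.014 − 1)/489.8 = 1.414
NF = 10 log₁₀(1.414) = 1.51 dB

1.51 dB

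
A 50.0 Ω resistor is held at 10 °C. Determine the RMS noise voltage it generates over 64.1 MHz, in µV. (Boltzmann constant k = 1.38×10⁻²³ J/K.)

7.08 µV

T = 10 °C + 273.15 = 283.15 K
V_n = √(4kTRB)
4kTRB = 4 × 1.38×10⁻²³ × 283.15 × 5.00×10¹ × 6.41×10⁷ = 5.01×10⁻¹¹ V²
V_n = √(5.01×10⁻¹¹) = 7.08×10⁻⁶ V = 7.08 µV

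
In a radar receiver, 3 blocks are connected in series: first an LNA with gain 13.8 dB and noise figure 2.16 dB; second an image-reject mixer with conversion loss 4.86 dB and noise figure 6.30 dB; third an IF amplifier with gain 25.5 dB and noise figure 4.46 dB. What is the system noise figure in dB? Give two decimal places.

3.03 dB

Convert to linear (a loss of L dB is a gain of −L dB): F_i = 10^(NF_i/10), G_i = 10^(G_i,dB/10)
  Stage 1: F_1 = 10^(2.16/10) = 1.644, G_1 = 10^(13.8/10) = 23.99
  Stage 2: F_2 = 10^(6.30/10) = 4.266, G_2 = 10^(−4.86/10) = 0.3266
  Stage 3: F_3 = 10^(4.46/10) = 2.793, G_3 = 10^(25.5/10) = 354.8
Friis cascade:
  F = 1.644 + (4.266 − 1)/23.99 + (2.793 − 1)/7.834 = 2.009
NF = 10 log₁₀(2.009) = 3.03 dB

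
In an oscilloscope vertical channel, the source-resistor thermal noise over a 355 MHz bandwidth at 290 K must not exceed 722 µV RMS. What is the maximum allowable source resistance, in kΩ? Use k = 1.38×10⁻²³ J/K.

Johnson–Nyquist: V_n = √(4kTRB) ⇒ R = V_n² / (4kTB)
4kTB = 4 × 1.38×10⁻²³ × 290 × 3.55×10⁸ = 5.68×10⁻¹²
R = (7.22×10⁻⁴)² / 5.68×10⁻¹² = 9.17×10⁴ Ω = 91.7 kΩ

91.7 kΩ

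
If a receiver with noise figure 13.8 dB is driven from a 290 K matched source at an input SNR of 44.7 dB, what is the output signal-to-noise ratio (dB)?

By definition F = SNR_in/SNR_out, so in dB: SNR_out = SNR_in − NF
SNR_out = 44.7 − 13.8 = 30.9 dB

30.9 dB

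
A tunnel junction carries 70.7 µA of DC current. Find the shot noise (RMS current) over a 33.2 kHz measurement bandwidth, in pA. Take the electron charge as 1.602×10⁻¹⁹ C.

I_n = √(2qI·B)
2qI·B = 2 × 1.602×10⁻¹⁹ × 7.07×10⁻⁵ × 3.32×10⁴ = 7.52×10⁻¹⁹ A²
I_n = √(7.52×10⁻¹⁹) = 8.67×10⁻¹⁰ A = 867 pA

867 pA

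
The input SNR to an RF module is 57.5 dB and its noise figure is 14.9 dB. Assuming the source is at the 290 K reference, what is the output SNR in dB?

42.6 dB

By definition F = SNR_in/SNR_out, so in dB: SNR_out = SNR_in − NF
SNR_out = 57.5 − 14.9 = 42.6 dB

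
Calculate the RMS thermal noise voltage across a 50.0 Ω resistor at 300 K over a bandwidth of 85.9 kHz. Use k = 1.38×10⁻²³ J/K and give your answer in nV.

V_n = √(4kTRB)
4kTRB = 4 × 1.38×10⁻²³ × 300 × 5.00×10¹ × 8.59×10⁴ = 7.11×10⁻¹⁴ V²
V_n = √(7.11×10⁻¹⁴) = 2.67×10⁻⁷ V = 267 nV

267 nV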